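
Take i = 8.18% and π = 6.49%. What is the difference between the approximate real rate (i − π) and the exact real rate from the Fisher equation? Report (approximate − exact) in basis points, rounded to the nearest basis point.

10 basis points

Approximate: r ≈ 8.180% − 6.490% = 1.6900%
Exact: (1 + 0.0818)/(1 + 0.0649) − 1 = 1.5870%
Error = 1.6900% − 1.5870% = 0.1030% → 10 basis points.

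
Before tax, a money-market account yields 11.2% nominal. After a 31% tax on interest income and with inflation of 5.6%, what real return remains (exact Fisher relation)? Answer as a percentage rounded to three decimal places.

2.015%

After-tax nominal return = 11.2% × (1 − 0.31) = 7.7280%.
1 + r = 1.07728 / 1.05600 = 1.020152
After-tax real rate = 1.020152 − 1 → 2.015%.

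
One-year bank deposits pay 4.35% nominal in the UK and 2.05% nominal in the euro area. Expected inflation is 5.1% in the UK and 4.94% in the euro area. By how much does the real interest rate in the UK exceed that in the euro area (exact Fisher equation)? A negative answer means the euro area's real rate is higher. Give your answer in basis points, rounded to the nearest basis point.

204 basis points

The UK: (1 + 0.0435)/(1 + 0.0510) − 1 = -0.7136%
The euro area: (1 + 0.0205)/(1 + 0.0494) − 1 = -2.7540%
Differential = -0.7136% − (-2.7540%) = 2.0403% → 204 basis points.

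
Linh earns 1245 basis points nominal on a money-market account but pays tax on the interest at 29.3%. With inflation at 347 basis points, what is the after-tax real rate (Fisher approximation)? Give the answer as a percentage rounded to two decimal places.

After-tax nominal return = 12.45% × (1 − 0.293) = 8.80215%.
r ≈ 8.80215% − 3.47% → 5.33%.

5.33%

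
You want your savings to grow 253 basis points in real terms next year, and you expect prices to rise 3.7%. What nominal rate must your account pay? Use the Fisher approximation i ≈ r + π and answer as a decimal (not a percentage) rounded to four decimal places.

i ≈ r + π = 2.53% + 3.7% = 0.0623.

0.0623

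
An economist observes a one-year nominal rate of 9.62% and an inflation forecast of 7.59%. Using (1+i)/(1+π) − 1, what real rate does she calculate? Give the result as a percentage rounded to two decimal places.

1.89%

By the Fisher identity, 1 + r = (1 + i)/(1 + π).
1 + r = 1.09620 / 1.07590 = 1.018868
r = 1.018868 − 1 = 1.8868%, i.e. 1.89%.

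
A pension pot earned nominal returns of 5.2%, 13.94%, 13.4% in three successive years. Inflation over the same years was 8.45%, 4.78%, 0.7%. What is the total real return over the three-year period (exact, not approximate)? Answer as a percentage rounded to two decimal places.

Compound the nominal returns: 1.0520 × 1.1394 × 1.1340 = 1.359268.
Compound inflation: 1.0845 × 1.0478 × 1.0070 = 1.144293.
Deflate: 1.359268 / 1.144293 = 1.187866.
Total real return = 1.187866 − 1 → 18.79%.

18.79%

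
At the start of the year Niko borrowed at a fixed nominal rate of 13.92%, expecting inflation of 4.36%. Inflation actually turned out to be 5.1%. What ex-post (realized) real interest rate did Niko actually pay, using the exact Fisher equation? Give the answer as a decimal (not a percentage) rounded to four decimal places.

0.0839

Ex-post: (1 + 0.1392)/(1 + 0.0510) − 1 = 8.3920%
So the realized real rate is 0.0839.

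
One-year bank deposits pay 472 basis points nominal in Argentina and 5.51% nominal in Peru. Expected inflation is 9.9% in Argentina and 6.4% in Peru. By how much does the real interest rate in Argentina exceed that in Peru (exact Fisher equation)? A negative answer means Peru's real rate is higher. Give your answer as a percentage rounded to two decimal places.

Argentina: (1 + 0.0472)/(1 + 0.0990) − 1 = -4.7134%
Peru: (1 + 0.0551)/(1 + 0.0640) − 1 = -0.8365%
Differential = -4.7134% − (-0.8365%) = -3.8769% → -3.88%.

-3.88%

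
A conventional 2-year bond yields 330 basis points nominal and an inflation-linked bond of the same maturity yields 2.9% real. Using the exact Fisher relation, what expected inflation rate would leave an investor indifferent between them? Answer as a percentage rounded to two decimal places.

0.39%

(1 + π) = (1 + i)/(1 + r) = 1.03300 / 1.02900 = 1.003887
Break-even inflation = 1.003887 − 1 → 0.39%.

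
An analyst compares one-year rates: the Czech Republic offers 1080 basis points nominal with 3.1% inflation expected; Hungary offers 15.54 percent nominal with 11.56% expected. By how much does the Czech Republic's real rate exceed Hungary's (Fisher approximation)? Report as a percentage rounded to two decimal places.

The Czech Republic: 10.8% − 3.1% = 7.700%
Hungary: 15.54% − 11.56% = 3.980%
Differential = 3.720% → 3.72%.

3.72%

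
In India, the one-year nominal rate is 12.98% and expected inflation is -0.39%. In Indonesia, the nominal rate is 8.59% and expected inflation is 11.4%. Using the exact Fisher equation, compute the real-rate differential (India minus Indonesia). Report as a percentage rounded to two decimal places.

India: (1 + 0.1298)/(1 − 0.0039) − 1 = 13.4223%
Indonesia: (1 + 0.0859)/(1 + 0.1140) − 1 = -2.5224%
Differential = 13.4223% − (-2.5224%) = 15.9448% → 15.94%.

15.94%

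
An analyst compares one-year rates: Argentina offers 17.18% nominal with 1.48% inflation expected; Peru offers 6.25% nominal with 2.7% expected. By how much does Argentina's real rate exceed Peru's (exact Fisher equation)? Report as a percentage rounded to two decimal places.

12.01%

Argentina: (1 + 0.1718)/(1 + 0.0148) − 1 = 15.4710%
Peru: (1 + 0.0625)/(1 + 0.0270) − 1 = 3.4567%
Differential = 15.4710% − 3.4567% = 12.0144% → 12.01%.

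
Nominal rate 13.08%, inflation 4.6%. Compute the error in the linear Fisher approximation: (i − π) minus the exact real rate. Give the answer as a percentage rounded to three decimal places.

Approximate: r ≈ 13.080% − 4.600% = 8.4800%
Exact: (1 + 0.1308)/(1 + 0.0460) − 1 = 8.1071%
Error = 8.4800% − 8.1071% = 0.3729% → 0.373%.

0.373%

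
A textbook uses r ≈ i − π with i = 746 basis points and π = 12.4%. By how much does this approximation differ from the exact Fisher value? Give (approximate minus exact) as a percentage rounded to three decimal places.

-0.545%

Approximate: r ≈ 7.460% − 12.400% = -4.9400%
Exact: (1 + 0.0746)/(1 + 0.1240) − 1 = -4.3950%
Error = -4.9400% − (-4.3950%) = -0.5450% → -0.545%.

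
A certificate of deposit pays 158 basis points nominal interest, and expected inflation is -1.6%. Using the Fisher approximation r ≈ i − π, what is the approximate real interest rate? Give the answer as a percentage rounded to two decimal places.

r ≈ i − π = 1.58% − (-1.6%) = 3.18%.

3.18%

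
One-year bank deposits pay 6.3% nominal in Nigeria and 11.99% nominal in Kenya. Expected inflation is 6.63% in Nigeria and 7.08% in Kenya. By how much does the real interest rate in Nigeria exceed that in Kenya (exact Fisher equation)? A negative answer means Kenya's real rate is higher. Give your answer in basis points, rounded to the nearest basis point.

-489 basis points

Nigeria: (1 + 0.0630)/(1 + 0.0663) − 1 = -0.3095%
Kenya: (1 + 0.1199)/(1 + 0.0708) − 1 = 4.5854%
Differential = -0.3095% − 4.5854% = -4.8948% → -489 basis points.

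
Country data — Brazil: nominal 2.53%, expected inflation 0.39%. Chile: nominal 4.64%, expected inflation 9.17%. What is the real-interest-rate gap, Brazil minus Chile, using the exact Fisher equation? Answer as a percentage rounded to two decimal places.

6.28%

Brazil: (1 + 0.0253)/(1 + 0.0039) − 1 = 2.1317%
Chile: (1 + 0.0464)/(1 + 0.0917) − 1 = -4.1495%
Differential = 2.1317% − (-4.1495%) = 6.2812% → 6.28%.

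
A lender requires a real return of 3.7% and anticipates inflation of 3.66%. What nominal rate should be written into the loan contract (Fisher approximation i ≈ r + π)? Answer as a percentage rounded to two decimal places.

7.36%

i ≈ r + π = 3.7% + 3.66% = 7.36%.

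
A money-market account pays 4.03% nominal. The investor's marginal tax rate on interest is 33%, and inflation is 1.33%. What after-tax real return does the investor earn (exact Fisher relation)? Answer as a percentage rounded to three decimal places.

1.352%

After-tax nominal return = 4.03% × (1 − 0.33) = 2.7001%.
1 + r = 1.027001 / 1.01330 = 1.013521
After-tax real rate = 1.013521 − 1 → 1.352%.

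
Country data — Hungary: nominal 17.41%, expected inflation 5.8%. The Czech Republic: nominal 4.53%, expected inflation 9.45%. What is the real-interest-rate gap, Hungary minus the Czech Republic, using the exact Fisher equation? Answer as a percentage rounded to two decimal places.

15.47%

Hungary: (1 + 0.1741)/(1 + 0.0580) − 1 = 10.9735%
The Czech Republic: (1 + 0.0453)/(1 + 0.0945) − 1 = -4.4952%
Differential = 10.9735% − (-4.4952%) = 15.4687% → 15.47%.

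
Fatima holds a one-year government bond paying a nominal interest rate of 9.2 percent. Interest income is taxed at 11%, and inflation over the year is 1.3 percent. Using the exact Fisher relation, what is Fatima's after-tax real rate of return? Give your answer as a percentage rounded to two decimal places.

6.80%

After-tax nominal return = 9.2% × (1 − 0.11) = 8.1880%.
1 + r = 1.08188 / 1.01300 = 1.067996
After-tax real rate = 1.067996 − 1 → 6.80%.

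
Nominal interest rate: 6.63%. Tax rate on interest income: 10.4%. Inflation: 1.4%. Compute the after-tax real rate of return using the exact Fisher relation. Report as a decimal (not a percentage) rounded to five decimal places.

0.04478

After-tax nominal return = 6.63% × (1 − 0.104) = 5.94048%.
1 + r = 1.0594048 / 1.01400 = 1.044778
After-tax real rate = 1.044778 − 1 → 0.04478.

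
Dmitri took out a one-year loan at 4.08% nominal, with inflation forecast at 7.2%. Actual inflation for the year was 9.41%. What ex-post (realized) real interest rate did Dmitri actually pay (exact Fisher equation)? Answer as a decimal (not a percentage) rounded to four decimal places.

-0.0487

Ex-post: (1 + 0.0408)/(1 + 0.0941) − 1 = -4.8716%
So the realized real rate is -0.0487.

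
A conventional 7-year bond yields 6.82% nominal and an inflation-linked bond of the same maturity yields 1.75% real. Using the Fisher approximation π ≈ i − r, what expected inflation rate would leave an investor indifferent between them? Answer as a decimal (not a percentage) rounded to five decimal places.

0.05070

π ≈ i − r = 6.82% − 1.75% → 0.05070.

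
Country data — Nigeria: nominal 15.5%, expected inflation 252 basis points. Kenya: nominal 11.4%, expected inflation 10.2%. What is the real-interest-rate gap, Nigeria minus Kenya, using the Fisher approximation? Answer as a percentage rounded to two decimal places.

Nigeria: 15.5% − 2.52% = 12.980%
Kenya: 11.4% − 10.2% = 1.200%
Differential = 11.780% → 11.78%.

11.78%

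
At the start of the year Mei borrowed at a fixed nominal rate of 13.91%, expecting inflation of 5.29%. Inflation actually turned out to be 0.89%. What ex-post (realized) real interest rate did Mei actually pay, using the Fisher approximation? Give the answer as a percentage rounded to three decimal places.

Ex-post: 13.91% − 0.89% = 13.020%
So the realized real rate is 13.020%.

13.020%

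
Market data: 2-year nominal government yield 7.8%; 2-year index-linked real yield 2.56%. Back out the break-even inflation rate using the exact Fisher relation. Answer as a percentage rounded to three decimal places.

(1 + π) = (1 + i)/(1 + r) = 1.07800 / 1.02560 = 1.051092
Break-even inflation = 1.051092 − 1 → 5.109%.

5.109%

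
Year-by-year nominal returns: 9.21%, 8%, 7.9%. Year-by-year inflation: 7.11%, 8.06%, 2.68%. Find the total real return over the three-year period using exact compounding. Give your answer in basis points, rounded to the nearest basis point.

708 basis points

Compound the nominal returns: 1.0921 × 1.0800 × 1.0790 = 1.272646.
Compound inflation: 1.0711 × 1.0806 × 1.0268 = 1.188450.
Deflate: 1.272646 / 1.188450 = 1.070845.
Total real return = 1.070845 − 1 → 708 basis points.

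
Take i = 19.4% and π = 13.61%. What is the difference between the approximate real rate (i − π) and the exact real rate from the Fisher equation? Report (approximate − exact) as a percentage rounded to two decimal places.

0.69%

Approximate: r ≈ 19.400% − 13.610% = 5.7900%
Exact: (1 + 0.1940)/(1 + 0.1361) − 1 = 5.0964%
Error = 5.7900% − 5.0964% = 0.6936% → 0.69%.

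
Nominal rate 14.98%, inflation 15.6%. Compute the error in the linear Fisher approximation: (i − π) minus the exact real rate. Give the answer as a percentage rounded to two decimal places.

-0.08%

Approximate: r ≈ 14.980% − 15.600% = -0.6200%
Exact: (1 + 0.1498)/(1 + 0.1560) − 1 = -0.5363%
Error = -0.6200% − (-0.5363%) = -0.0837% → -0.08%.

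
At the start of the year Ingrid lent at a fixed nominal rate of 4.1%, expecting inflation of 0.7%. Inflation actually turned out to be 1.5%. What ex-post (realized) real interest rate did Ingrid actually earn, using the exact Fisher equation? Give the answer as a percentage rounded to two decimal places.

2.56%

Ex-post: (1 + 0.0410)/(1 + 0.0150) − 1 = 2.5616%
So the realized real rate is 2.56%.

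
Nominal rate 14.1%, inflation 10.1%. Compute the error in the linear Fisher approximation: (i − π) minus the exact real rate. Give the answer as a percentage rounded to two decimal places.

Approximate: r ≈ 14.100% − 10.100% = 4.0000%
Exact: (1 + 0.1410)/(1 + 0.1010) − 1 = 3.6331%
Error = 4.0000% − 3.6331% = 0.3669% → 0.37%.

0.37%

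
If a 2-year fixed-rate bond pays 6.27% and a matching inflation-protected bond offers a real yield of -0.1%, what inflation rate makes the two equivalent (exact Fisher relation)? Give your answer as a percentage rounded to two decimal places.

6.38%

(1 + π) = (1 + i)/(1 + r) = 1.06270 / 0.99900 = 1.063764
Break-even inflation = 1.063764 − 1 → 6.38%.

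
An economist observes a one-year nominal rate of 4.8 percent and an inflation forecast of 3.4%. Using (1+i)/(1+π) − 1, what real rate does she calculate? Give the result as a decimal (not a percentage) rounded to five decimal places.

1 + r = 1.04800 / 1.03400 = 1.013540
r = 1.013540 − 1 = 1.3540%, i.e. 0.01354.

0.01354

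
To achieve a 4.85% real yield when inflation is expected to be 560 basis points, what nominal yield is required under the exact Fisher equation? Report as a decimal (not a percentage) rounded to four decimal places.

(1 + i) = (1 + r)(1 + π) = 1.04850 × 1.05600 = 1.107216
i = 1.107216 − 1, so the required nominal rate is 0.1072.

0.1072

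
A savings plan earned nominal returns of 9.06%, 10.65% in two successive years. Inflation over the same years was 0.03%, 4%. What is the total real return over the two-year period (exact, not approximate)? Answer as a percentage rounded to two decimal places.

Compound the nominal returns: 1.0906 × 1.1065 = 1.206749.
Compound inflation: 1.0003 × 1.0400 = 1.040312.
Deflate: 1.206749 / 1.040312 = 1.159987.
Total real return = 1.159987 − 1 → 16.00%.

16.00%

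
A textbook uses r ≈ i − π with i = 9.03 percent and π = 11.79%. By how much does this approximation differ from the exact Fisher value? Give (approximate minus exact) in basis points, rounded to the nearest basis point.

-29 basis points

Approximate: r ≈ 9.030% − 11.790% = -2.7600%
Exact: (1 + 0.0903)/(1 + 0.1179) − 1 = -2.4689%
Error = -2.7600% − (-2.4689%) = -0.2911% → -29 basis points.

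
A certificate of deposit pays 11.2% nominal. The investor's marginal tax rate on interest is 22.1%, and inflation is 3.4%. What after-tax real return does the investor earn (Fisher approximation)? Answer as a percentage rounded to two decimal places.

After-tax nominal return = 11.2% × (1 − 0.221) = 8.7248%.
r ≈ 8.7248% − 3.4% → 5.32%.

5.32%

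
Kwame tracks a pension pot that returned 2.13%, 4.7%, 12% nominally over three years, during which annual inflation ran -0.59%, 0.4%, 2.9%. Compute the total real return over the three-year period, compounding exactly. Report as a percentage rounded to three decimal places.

Nominal growth factor = 1.0213 × 1.0470 × 1.1200 = 1.197617
Price-level growth factor = 0.9941 × 1.0040 × 1.0290 = 1.027021
Real growth factor = 1.197617 / 1.027021 = 1.166108
Total real return = 1.166108 − 1 → 16.611%.

16.611%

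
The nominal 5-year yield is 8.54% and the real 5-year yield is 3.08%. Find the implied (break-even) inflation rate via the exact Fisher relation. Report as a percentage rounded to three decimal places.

5.297%

(1 + π) = (1 + i)/(1 + r) = 1.08540 / 1.03080 = 1.052969
Break-even inflation = 1.052969 − 1 → 5.297%.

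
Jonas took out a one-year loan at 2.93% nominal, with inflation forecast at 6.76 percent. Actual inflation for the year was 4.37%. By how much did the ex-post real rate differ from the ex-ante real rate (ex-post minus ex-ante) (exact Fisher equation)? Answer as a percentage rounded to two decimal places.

2.21%

Ex-ante: (1 + 0.0293)/(1 + 0.0676) − 1 = -3.5875%
Ex-post: (1 + 0.0293)/(1 + 0.0437) − 1 = -1.3797%
Difference (ex-post − ex-ante) = 2.2078% → 2.21%.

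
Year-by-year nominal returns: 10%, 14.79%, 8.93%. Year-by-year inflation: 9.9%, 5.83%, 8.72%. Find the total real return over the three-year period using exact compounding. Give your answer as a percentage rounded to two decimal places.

Nominal growth factor = 1.1000 × 1.1479 × 1.0893 = 1.375448
Price-level growth factor = 1.0990 × 1.0583 × 1.0872 = 1.264492
Real growth factor = 1.375448 / 1.264492 = 1.087748
Total real return = 1.087748 − 1 → 8.77%.

8.77%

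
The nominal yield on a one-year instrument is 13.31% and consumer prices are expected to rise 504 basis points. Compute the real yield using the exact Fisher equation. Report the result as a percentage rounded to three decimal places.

7.873%

1 + r = 1.13310 / 1.05040 = 1.078732
r = 1.078732 − 1 = 7.8732%, i.e. 7.873%.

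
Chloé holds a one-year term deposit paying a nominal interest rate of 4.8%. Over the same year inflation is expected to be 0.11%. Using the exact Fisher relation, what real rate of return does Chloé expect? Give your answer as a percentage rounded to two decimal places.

By the Fisher relation, 1 + r = (1 + i)/(1 + π).
1 + r = 1.04800 / 1.00110 = 1.046848
r = 1.046848 − 1 = 4.6848%, i.e. 4.68%.

4.68%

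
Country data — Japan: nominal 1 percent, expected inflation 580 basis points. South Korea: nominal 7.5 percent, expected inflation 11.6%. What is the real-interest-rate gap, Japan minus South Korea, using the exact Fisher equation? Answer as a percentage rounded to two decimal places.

-0.86%

Japan: (1 + 0.0100)/(1 + 0.0580) − 1 = -4.5369%
South Korea: (1 + 0.0750)/(1 + 0.1160) − 1 = -3.6738%
Differential = -4.5369% − (-3.6738%) = -0.8630% → -0.86%.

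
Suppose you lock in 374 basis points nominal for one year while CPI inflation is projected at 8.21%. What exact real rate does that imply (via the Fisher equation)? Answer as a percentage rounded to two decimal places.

By the Fisher equation, 1 + r = (1 + i)/(1 + π).
1 + r = 1.03740 / 1.08210 = 0.958691
r = 0.958691 − 1 = -4.1309%, i.e. -4.13%.

-4.13%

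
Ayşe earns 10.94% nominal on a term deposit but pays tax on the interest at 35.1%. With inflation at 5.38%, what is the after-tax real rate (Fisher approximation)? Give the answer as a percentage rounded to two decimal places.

1.72%

After-tax nominal return = 10.94% × (1 − 0.351) = 7.10006%.
r ≈ 7.10006% − 5.38% → 1.72%.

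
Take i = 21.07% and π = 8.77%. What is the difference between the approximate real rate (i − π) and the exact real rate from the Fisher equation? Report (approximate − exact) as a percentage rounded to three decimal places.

Approximate: r ≈ 21.070% − 8.770% = 12.3000%
Exact: (1 + 0.2107)/(1 + 0.0877) − 1 = 11.3083%
Error = 12.3000% − 11.3083% = 0.9917% → 0.992%.

0.992%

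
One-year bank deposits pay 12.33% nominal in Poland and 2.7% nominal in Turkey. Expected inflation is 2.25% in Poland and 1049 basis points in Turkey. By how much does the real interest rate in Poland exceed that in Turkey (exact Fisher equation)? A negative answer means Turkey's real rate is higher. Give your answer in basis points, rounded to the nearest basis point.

Poland: (1 + 0.1233)/(1 + 0.0225) − 1 = 9.8582%
Turkey: (1 + 0.0270)/(1 + 0.1049) − 1 = -7.0504%
Differential = 9.8582% − (-7.0504%) = 16.9086% → 1691 basis points.

1691 basis points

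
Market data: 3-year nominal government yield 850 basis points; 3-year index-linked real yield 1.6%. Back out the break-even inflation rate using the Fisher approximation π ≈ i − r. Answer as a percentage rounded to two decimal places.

π ≈ i − r = 8.5% − 1.6% → 6.90%.

6.90%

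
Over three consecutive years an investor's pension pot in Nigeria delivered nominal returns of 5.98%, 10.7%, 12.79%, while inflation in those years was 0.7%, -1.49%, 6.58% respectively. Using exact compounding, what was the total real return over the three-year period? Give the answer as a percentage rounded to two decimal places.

Compound the nominal returns: 1.0598 × 1.1070 × 1.1279 = 1.323251.
Compound inflation: 1.0070 × 0.9851 × 1.0658 = 1.057269.
Deflate: 1.323251 / 1.057269 = 1.251574.
Total real return = 1.251574 − 1 → 25.16%.

25.16%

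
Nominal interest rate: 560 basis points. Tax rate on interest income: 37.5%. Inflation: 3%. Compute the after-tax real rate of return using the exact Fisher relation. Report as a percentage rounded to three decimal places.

0.485%

After-tax nominal return = 5.6% × (1 − 0.375) = 3.5000%.
1 + r = 1.03500 / 1.03000 = 1.004854
After-tax real rate = 1.004854 − 1 → 0.485%.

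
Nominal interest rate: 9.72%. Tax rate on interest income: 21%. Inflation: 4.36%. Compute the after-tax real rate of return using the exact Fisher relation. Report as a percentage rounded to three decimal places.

3.180%

After-tax nominal return = 9.72% × (1 − 0.21) = 7.6788%.
1 + r = 1.076788 / 1.04360 = 1.031801
After-tax real rate = 1.031801 − 1 → 3.180%.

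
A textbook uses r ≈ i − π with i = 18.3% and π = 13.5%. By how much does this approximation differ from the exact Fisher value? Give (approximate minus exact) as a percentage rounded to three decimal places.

0.571%

Approximate: r ≈ 18.300% − 13.500% = 4.8000%
Exact: (1 + 0.1830)/(1 + 0.1350) − 1 = 4.2291%
Error = 4.8000% − 4.2291% = 0.5709% → 0.571%.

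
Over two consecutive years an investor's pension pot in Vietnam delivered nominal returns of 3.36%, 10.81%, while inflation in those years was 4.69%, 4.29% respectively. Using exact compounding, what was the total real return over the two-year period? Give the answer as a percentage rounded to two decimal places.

4.90%

Compound the nominal returns: 1.0336 × 1.1081 = 1.145332.
Compound inflation: 1.0469 × 1.0429 = 1.091812.
Deflate: 1.145332 / 1.091812 = 1.049020.
Total real return = 1.049020 − 1 → 4.90%.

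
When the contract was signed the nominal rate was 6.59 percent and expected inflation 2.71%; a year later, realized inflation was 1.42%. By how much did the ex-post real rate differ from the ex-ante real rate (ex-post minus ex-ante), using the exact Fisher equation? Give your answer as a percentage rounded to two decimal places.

Ex-ante: (1 + 0.0659)/(1 + 0.0271) − 1 = 3.7776%
Ex-post: (1 + 0.0659)/(1 + 0.0142) − 1 = 5.0976%
Difference (ex-post − ex-ante) = 1.3200% → 1.32%.

1.32%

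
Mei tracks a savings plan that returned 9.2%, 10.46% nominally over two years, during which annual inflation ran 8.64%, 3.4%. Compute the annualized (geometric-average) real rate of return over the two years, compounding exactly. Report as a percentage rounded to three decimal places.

Nominal growth factor = 1.0920 × 1.1046 = 1.20622320
Price-level growth factor = 1.0864 × 1.0340 = 1.12333760
Real growth factor = 1.20622320 / 1.12333760 = 1.07378512
Annualized real rate = 1.07378512^(1/2) − 1 = 3.6236% → 3.624%.

3.624%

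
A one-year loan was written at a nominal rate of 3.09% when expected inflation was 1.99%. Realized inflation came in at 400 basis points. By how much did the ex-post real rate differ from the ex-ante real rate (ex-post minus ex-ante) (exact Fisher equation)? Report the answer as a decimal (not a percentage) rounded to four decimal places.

Ex-ante: (1 + 0.0309)/(1 + 0.0199) − 1 = 1.0785%
Ex-post: (1 + 0.0309)/(1 + 0.0400) − 1 = -0.8750%
Difference (ex-post − ex-ante) = -1.9535% → -0.0195.

-0.0195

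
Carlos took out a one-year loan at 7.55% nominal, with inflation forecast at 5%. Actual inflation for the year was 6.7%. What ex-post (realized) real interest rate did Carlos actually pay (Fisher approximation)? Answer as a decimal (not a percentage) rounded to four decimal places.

Ex-post: 7.55% − 6.7% = 0.850%
So the realized real rate is 0.0085.

0.0085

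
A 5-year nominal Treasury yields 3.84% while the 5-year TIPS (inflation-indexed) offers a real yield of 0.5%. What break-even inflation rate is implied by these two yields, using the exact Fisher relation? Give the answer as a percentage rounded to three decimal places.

3.323%

(1 + π) = (1 + i)/(1 + r) = 1.03840 / 1.00500 = 1.033234
Break-even inflation = 1.033234 − 1 → 3.323%.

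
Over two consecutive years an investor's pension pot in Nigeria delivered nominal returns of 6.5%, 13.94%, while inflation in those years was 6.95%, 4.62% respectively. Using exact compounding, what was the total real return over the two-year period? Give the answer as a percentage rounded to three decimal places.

8.450%

Compound the nominal returns: 1.0650 × 1.1394 = 1.213461.
Compound inflation: 1.0695 × 1.0462 = 1.118911.
Deflate: 1.213461 / 1.118911 = 1.084502.
Total real return = 1.084502 − 1 → 8.450%.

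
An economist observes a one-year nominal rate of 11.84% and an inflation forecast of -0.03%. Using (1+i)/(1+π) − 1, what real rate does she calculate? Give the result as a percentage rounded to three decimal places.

By the Fisher relation, 1 + r = (1 + i)/(1 + π).
1 + r = 1.11840 / 0.99970 = 1.118736
r = 1.118736 − 1 = 11.8736%, i.e. 11.874%.

11.874%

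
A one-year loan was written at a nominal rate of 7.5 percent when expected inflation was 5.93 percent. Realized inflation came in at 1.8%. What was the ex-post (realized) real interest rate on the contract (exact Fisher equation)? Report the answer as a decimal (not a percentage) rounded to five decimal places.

Ex-post: (1 + 0.0750)/(1 + 0.0180) − 1 = 5.5992%
So the realized real rate is 0.05599.

0.05599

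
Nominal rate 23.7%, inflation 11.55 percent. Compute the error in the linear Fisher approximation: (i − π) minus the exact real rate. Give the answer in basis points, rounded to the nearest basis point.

Approximate: r ≈ 23.700% − 11.550% = 12.1500%
Exact: (1 + 0.2370)/(1 + 0.1155) − 1 = 10.8920%
Error = 12.1500% − 10.8920% = 1.2580% → 126 basis points.

126 basis points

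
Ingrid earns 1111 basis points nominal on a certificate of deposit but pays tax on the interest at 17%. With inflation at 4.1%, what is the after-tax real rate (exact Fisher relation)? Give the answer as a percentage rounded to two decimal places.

After-tax nominal return = 11.11% × (1 − 0.17) = 9.2213%.
1 + r = 1.092213 / 1.04100 = 1.049196
After-tax real rate = 1.049196 − 1 → 4.92%.

4.92%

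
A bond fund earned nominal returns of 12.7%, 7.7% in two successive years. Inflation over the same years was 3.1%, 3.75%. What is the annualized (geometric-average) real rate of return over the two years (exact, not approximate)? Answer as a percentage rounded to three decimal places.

Nominal growth factor = 1.1270 × 1.0770 = 1.21377900
Price-level growth factor = 1.0310 × 1.0375 = 1.06966250
Real growth factor = 1.21377900 / 1.06966250 = 1.13473081
Annualized real rate = 1.13473081^(1/2) − 1 = 6.5237% → 6.524%.

6.524%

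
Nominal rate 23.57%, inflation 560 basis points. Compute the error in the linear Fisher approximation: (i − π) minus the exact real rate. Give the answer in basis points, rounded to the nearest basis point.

Approximate: r ≈ 23.570% − 5.600% = 17.9700%
Exact: (1 + 0.2357)/(1 + 0.0560) − 1 = 17.0170%
Error = 17.9700% − 17.0170% = 0.9530% → 95 basis points.

95 basis points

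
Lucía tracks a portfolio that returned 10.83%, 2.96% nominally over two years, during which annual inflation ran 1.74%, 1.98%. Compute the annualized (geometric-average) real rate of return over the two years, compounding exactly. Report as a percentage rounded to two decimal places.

Compound the nominal returns: 1.1083 × 1.0296 = 1.14110568.
Compound inflation: 1.0174 × 1.0198 = 1.03754452.
Deflate: 1.14110568 / 1.03754452 = 1.09981370.
Annualized real rate = 1.09981370^(1/2) − 1 = 4.8720% → 4.87%.

4.87%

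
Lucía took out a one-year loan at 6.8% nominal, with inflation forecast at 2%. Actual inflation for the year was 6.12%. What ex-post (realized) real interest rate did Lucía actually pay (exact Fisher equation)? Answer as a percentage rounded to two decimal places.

Ex-post: (1 + 0.0680)/(1 + 0.0612) − 1 = 0.6408%
So the realized real rate is 0.64%.

0.64%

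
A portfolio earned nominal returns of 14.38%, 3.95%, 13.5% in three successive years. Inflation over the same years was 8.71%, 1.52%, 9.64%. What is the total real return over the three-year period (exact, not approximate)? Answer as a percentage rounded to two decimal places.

11.53%

Compound the nominal returns: 1.1438 × 1.0395 × 1.1350 = 1.349492.
Compound inflation: 1.0871 × 1.0152 × 1.0964 = 1.210013.
Deflate: 1.349492 / 1.210013 = 1.115271.
Total real return = 1.115271 − 1 → 11.53%.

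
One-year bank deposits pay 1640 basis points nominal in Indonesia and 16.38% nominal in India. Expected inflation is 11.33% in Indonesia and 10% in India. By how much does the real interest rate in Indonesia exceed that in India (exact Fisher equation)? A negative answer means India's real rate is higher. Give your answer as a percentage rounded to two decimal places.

Indonesia: (1 + 0.1640)/(1 + 0.1133) − 1 = 4.5540%
India: (1 + 0.1638)/(1 + 0.1000) − 1 = 5.8000%
Differential = 4.5540% − 5.8000% = -1.2460% → -1.25%.

-1.25%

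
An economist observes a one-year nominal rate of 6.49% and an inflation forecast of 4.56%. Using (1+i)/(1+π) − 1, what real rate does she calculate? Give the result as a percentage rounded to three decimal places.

By the Fisher relation, 1 + r = (1 + i)/(1 + π).
1 + r = 1.06490 / 1.04560 = 1.018458
r = 1.018458 − 1 = 1.8458%, i.e. 1.846%.

1.846%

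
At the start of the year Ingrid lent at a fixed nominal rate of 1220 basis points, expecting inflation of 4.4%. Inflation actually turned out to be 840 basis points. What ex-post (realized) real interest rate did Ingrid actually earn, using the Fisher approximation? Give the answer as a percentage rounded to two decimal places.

Ex-post: 12.2% − 8.4% = 3.800%
So the realized real rate is 3.80%.

3.80%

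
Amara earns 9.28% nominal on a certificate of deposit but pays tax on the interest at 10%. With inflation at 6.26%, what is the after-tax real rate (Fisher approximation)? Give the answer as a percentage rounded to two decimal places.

After-tax nominal return = 9.28% × (1 − 0.1) = 8.3520%.
r ≈ 8.3520% − 6.26% → 2.09%.

2.09%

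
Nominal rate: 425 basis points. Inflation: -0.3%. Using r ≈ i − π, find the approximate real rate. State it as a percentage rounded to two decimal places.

r ≈ i − π = 4.25% − (-0.3%) = 4.55%.

4.55%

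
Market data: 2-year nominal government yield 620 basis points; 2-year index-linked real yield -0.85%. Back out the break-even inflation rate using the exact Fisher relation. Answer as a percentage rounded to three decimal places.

7.110%

(1 + π) = (1 + i)/(1 + r) = 1.06200 / 0.99150 = 1.071104
Break-even inflation = 1.071104 − 1 → 7.110%.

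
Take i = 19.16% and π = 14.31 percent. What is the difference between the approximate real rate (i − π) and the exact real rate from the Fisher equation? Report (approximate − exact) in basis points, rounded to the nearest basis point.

61 basis points

Approximate: r ≈ 19.160% − 14.310% = 4.8500%
Exact: (1 + 0.1916)/(1 + 0.1431) − 1 = 4.2428%
Error = 4.8500% − 4.2428% = 0.6072% → 61 basis points.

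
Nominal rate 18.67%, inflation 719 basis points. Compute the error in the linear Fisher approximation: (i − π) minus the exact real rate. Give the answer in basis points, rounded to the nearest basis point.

Approximate: r ≈ 18.670% − 7.190% = 11.4800%
Exact: (1 + 0.1867)/(1 + 0.0719) − 1 = 10.7100%
Error = 11.4800% − 10.7100% = 0.7700% → 77 basis points.

77 basis points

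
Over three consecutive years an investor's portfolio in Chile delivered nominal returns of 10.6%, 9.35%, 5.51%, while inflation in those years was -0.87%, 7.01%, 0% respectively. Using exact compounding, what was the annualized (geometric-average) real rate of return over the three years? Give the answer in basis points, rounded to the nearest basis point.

Compound the nominal returns: 1.1060 × 1.0935 × 1.0551 = 1.27604955.
Compound inflation: 0.9913 × 1.0701 × 1.0000 = 1.06079013.
Deflate: 1.27604955 / 1.06079013 = 1.20292366.
Annualized real rate = 1.20292366^(1/3) − 1 = 6.3521% → 635 basis points.

635 basis points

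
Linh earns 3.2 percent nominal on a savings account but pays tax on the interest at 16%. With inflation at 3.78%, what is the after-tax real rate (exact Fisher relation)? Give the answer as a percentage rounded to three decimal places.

After-tax nominal return = 3.2% × (1 − 0.16) = 2.6880%.
1 + r = 1.02688 / 1.03780 = 0.989478
After-tax real rate = 0.989478 − 1 → -1.052%.

-1.052%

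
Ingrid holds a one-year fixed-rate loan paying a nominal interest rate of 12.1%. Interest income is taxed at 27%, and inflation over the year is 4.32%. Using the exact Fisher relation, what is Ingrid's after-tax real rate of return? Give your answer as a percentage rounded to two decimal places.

4.33%

After-tax nominal return = 12.1% × (1 − 0.27) = 8.8330%.
1 + r = 1.08833 / 1.04320 = 1.043261
After-tax real rate = 1.043261 − 1 → 4.33%.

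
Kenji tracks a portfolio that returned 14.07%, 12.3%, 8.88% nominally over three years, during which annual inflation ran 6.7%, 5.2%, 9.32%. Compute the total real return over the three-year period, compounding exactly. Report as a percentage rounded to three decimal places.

13.663%

Nominal growth factor = 1.1407 × 1.1230 × 1.0888 = 1.394759
Price-level growth factor = 1.0670 × 1.0520 × 1.0932 = 1.227100
Real growth factor = 1.394759 / 1.227100 = 1.136631
Total real return = 1.136631 − 1 → 13.663%.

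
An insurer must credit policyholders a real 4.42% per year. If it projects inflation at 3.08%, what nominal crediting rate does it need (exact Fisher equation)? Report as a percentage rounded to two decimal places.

7.64%

(1 + i) = (1 + r)(1 + π) = 1.04420 × 1.03080 = 1.07636136
i = 1.07636136 − 1, so the required nominal rate is 7.64%.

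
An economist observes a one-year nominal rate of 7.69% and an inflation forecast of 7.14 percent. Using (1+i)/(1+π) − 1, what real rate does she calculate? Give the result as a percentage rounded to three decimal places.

By the Fisher relation, 1 + r = (1 + i)/(1 + π).
1 + r = 1.07690 / 1.07140 = 1.005133
r = 1.005133 − 1 = 0.5133%, i.e. 0.513%.

0.513%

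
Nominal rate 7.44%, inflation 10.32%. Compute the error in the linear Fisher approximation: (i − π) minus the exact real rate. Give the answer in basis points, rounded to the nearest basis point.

-27 basis points

Approximate: r ≈ 7.440% − 10.320% = -2.8800%
Exact: (1 + 0.0744)/(1 + 0.1032) − 1 = -2.6106%
Error = -2.8800% − (-2.6106%) = -0.2694% → -27 basis points.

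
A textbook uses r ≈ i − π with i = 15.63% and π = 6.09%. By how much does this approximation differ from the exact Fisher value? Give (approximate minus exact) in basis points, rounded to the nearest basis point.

55 basis points

Approximate: r ≈ 15.630% − 6.090% = 9.5400%
Exact: (1 + 0.1563)/(1 + 0.0609) − 1 = 8.9924%
Error = 9.5400% − 8.9924% = 0.5476% → 55 basis points.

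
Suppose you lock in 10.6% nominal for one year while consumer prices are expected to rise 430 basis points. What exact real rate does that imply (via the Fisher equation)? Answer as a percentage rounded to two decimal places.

By the Fisher equation, 1 + r = (1 + i)/(1 + π).
1 + r = 1.10600 / 1.04300 = 1.060403
r = 1.060403 − 1 = 6.0403%, i.e. 6.04%.

6.04%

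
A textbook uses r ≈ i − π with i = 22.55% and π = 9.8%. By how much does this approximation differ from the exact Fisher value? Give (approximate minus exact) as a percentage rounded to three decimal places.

1.138%

Approximate: r ≈ 22.550% − 9.800% = 12.7500%
Exact: (1 + 0.2255)/(1 + 0.0980) − 1 = 11.6120%
Error = 12.7500% − 11.6120% = 1.1380% → 1.138%.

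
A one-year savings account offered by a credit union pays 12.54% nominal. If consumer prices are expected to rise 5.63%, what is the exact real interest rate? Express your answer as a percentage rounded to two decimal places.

1 + r = 1.12540 / 1.05630 = 1.065417
r = 1.065417 − 1 = 6.5417%, i.e. 6.54%.

6.54%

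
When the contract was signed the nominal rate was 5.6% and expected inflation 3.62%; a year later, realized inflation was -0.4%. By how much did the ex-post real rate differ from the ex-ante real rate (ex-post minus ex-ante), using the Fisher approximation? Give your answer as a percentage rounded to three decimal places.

4.020%

Ex-ante: 5.6% − 3.62% = 1.980%
Ex-post: 5.6% − (-0.4%) = 6.000%
Difference (ex-post − ex-ante) = 4.0200% → 4.020%.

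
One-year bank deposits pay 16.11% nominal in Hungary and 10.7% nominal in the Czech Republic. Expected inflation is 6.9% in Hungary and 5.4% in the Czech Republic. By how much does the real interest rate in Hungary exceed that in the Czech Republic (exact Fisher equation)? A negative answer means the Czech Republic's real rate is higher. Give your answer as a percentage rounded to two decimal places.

3.59%

Hungary: (1 + 0.1611)/(1 + 0.0690) − 1 = 8.6155%
The Czech Republic: (1 + 0.1070)/(1 + 0.0540) − 1 = 5.0285%
Differential = 8.6155% − 5.0285% = 3.5871% → 3.59%.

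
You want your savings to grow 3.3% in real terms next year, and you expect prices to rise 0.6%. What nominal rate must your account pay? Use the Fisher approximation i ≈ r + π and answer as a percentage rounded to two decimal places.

3.90%

i ≈ r + π = 3.3% + 0.6% = 3.90%.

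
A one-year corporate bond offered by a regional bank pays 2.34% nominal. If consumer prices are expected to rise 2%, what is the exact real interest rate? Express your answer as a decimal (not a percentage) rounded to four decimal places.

1 + r = 1.02340 / 1.02000 = 1.003333
r = 1.003333 − 1 = 0.3333%, i.e. 0.0033.

0.0033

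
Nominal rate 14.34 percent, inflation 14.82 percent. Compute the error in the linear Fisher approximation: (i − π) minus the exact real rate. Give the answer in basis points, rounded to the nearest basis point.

-6 basis points

Approximate: r ≈ 14.340% − 14.820% = -0.4800%
Exact: (1 + 0.1434)/(1 + 0.1482) − 1 = -0.4180%
Error = -0.4800% − (-0.4180%) = -0.0620% → -6 basis points.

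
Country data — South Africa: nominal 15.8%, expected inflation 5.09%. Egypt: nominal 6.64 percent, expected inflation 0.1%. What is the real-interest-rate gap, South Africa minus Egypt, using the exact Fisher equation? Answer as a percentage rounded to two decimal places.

3.66%

South Africa: (1 + 0.1580)/(1 + 0.0509) − 1 = 10.1913%
Egypt: (1 + 0.0664)/(1 + 0.0010) − 1 = 6.5335%
Differential = 10.1913% − 6.5335% = 3.6578% → 3.66%.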